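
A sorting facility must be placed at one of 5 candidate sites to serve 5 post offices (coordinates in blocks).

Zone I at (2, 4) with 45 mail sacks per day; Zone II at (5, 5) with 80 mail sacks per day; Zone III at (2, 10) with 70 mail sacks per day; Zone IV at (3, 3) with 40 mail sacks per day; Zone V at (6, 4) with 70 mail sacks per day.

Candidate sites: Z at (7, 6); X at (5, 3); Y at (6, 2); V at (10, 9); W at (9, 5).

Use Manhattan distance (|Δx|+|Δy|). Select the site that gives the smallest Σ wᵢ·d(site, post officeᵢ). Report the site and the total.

Total weighted distance at each candidate:
  Z (7, 6): total = 1675
  X (5, 3): total = 1260
  Y (6, 2): total = 1730
  V (10, 9): total = 3085
  W (9, 5): total = 2120
Minimum is at X with total 1260 blocks.

X, total 1260 blocks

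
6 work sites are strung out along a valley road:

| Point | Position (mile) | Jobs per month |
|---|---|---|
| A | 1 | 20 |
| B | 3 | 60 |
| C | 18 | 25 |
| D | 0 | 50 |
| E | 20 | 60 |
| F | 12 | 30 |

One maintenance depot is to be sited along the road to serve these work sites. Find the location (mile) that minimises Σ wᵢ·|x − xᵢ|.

For a sum of weighted absolute distances on a line, the optimum is the weighted median (not the mean). Total weight W = 245; half-weight = 122.5.
Sort by position and accumulate weight:
  mile 0 (D, w=50) → cum 50
  mile 1 (A, w=20) → cum 70
  mile 3 (B, w=60) → cum 130  ≥ 122.5 → median here
  mile 12 (F, w=30) → cum 160
  mile 18 (C, w=25) → cum 185
  mile 20 (E, w=60) → cum 245
Optimal location: mile 3.

x = 3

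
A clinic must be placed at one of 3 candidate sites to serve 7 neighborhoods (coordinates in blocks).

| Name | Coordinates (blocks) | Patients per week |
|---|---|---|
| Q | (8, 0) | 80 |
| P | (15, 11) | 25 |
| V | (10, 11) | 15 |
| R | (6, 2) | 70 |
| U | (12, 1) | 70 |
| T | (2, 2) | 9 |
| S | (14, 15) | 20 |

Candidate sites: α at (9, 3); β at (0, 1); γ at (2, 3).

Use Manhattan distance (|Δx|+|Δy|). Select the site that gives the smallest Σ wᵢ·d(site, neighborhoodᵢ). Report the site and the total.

α, total 1847 blocks

Total weighted distance at each candidate:
  α (9, 3): total = 1847
  β (0, 1): total = 3562
  γ (2, 3): total = 3164
Minimum is at α with total 1847 blocks.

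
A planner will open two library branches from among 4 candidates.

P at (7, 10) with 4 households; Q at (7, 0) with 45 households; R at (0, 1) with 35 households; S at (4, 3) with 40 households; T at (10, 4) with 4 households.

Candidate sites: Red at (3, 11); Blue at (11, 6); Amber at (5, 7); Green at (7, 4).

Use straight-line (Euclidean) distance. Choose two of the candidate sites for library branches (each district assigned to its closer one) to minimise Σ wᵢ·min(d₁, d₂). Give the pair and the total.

{Amber, Green}, total 599.5

Evaluate every pair (each demand assigned to the nearer of the two):
  {Amber, Green}: total = 599.5
  {Red, Green}: total = 601.5
  {Blue, Green}: total = 604.6
  {Blue, Amber}: total = 786.1
  {Red, Amber}: total = 803.6
  {Red, Blue}: total = 1020.0
Best pair: {Amber, Green} with total 599.5.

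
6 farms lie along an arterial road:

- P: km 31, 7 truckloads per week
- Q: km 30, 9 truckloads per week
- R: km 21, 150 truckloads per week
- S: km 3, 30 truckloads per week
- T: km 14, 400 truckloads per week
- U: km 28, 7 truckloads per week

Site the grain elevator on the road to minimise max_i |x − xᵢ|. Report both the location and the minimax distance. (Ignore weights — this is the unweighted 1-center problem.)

location 17, max distance 14

The 1-center on a line is the midpoint of the two extreme points: leftmost at 3, rightmost at 31.
Optimal location = (3 + 31)/2 = 17; maximum distance = (31 − 3)/2 = 14.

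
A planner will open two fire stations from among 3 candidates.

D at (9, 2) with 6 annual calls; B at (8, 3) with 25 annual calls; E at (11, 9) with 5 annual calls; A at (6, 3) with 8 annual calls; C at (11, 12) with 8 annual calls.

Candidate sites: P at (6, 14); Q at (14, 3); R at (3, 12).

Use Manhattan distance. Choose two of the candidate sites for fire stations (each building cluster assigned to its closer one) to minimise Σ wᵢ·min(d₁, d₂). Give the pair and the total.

Evaluate every pair (each demand assigned to the nearer of the two):
  {P, Q}: total = 351
  {Q, R}: total = 359
  {P, R}: total = 609
Best pair: {P, Q} with total 351.

{P, Q}, total 351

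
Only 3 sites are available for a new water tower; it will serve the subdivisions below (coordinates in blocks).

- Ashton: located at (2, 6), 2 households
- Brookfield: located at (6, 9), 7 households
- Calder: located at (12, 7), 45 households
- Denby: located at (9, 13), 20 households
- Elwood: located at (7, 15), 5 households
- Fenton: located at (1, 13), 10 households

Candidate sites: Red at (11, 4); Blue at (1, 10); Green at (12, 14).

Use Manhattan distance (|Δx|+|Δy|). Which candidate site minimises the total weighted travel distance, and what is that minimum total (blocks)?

Green, total 658 blocks

Total weighted distance at each candidate:
  Red (11, 4): total = 757
  Blue (1, 10): total = 987
  Green (12, 14): total = 658
Minimum is at Green with total 658 blocks.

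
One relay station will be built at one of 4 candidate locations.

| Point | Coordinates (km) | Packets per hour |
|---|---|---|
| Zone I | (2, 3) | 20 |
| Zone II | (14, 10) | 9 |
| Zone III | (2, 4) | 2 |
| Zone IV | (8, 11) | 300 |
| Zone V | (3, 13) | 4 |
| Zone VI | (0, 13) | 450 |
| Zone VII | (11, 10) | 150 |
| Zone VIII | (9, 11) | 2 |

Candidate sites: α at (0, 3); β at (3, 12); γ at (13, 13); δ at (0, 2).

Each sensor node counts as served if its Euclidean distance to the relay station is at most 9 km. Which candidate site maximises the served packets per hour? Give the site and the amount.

Coverage radius r = 9 km; a point is covered iff (Δx)²+(Δy)² ≤ 9² = 81.
  α (0, 3): covers {Zone I, Zone III} → 22
  β (3, 12): covers {Zone III, Zone IV, Zone V, Zone VI, Zone VII, Zone VIII} → 908
  γ (13, 13): covers {Zone II, Zone IV, Zone VII, Zone VIII} → 461
  δ (0, 2): covers {Zone I, Zone III} → 22
Maximum coverage at β: 908 packets per hour.

β, covering 908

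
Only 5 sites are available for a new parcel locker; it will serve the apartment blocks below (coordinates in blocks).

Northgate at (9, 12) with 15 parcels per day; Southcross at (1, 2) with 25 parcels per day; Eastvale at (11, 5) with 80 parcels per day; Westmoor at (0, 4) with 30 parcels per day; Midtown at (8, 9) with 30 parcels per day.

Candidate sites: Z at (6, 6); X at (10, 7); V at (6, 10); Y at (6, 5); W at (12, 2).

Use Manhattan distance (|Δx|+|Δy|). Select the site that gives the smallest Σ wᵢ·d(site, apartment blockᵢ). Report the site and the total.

Total weighted distance at each candidate:
  Z (6, 6): total = 1230
  X (10, 7): total = 1190
  V (6, 10): total = 1650
  Y (6, 5): total = 1140
  W (12, 2): total = 1540
Minimum is at Y with total 1140 blocks.

Y, total 1140 blocks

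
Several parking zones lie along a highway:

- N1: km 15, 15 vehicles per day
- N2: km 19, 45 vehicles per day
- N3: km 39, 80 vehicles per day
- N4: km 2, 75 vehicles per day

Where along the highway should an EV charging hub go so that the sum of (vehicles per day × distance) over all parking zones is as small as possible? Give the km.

For a sum of weighted absolute distances on a line, the optimum is the weighted median (not the mean). Total weight W = 215; half-weight = 107.5.
Sort by position and accumulate weight:
  km 2 (N4, w=75) → cum 75
  km 15 (N1, w=15) → cum 90
  km 19 (N2, w=45) → cum 135  ≥ 107.5 → median here
  km 39 (N3, w=80) → cum 215
Optimal location: km 19.

x = 19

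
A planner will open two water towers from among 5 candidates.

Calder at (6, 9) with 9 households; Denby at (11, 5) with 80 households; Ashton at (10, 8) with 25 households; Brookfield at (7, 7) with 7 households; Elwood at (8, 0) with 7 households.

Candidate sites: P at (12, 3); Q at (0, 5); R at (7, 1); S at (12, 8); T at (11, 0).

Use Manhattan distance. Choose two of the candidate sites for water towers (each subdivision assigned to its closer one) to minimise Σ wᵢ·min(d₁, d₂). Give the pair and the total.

Evaluate every pair (each demand assigned to the nearer of the two):
  {P, S}: total = 444
  {R, S}: total = 489
  {S, T}: total = 496
  {P, R}: total = 552
  {Q, S}: total = 559
  {P, T}: total = 607
  {P, Q}: total = 617
  {R, T}: total = 762
  {Q, T}: total = 799
  {Q, R}: total = 1027
Best pair: {P, S} with total 444.

{P, S}, total 444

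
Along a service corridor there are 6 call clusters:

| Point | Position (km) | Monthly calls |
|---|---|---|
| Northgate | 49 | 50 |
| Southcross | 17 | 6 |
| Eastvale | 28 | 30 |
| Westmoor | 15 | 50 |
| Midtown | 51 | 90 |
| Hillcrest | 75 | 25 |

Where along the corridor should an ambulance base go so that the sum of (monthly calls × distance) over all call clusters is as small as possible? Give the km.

For a sum of weighted absolute distances on a line, the optimum is the weighted median (not the mean). Total weight W = 251; half-weight = 125.5.
Sort by position and accumulate weight:
  km 15 (Westmoor, w=50) → cum 50
  km 17 (Southcross, w=6) → cum 56
  km 28 (Eastvale, w=30) → cum 86
  km 49 (Northgate, w=50) → cum 136  ≥ 125.5 → median here
  km 51 (Midtown, w=90) → cum 226
  km 75 (Hillcrest, w=25) → cum 251
Optimal location: km 49.

x = 49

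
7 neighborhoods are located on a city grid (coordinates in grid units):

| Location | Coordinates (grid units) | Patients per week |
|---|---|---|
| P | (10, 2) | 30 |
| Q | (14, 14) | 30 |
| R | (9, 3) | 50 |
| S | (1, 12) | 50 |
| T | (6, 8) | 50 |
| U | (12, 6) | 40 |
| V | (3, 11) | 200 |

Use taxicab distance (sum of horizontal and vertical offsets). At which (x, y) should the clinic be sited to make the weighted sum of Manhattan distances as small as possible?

(3, 11)

Manhattan distance separates: Σwᵢ(|x−xᵢ|+|y−yᵢ|) = Σwᵢ|x−xᵢ| + Σwᵢ|y−yᵢ|, so x and y are optimised independently as 1-D weighted medians.
Total weight W = 450; half = 225.
x-coordinate, sorted with cumulative weight:
  x=1 (S, w=50) cum 50
  x=3 (V, w=200) cum 250  ← median
  x=6 (T, w=50) cum 300
  x=9 (R, w=50) cum 350
  x=10 (P, w=30) cum 380
  x=12 (U, w=40) cum 420
  x=14 (Q, w=30) cum 450
⇒ x* = 3
y-coordinate, sorted with cumulative weight:
  y=2 (P, w=30) cum 30
  y=3 (R, w=50) cum 80
  y=6 (U, w=40) cum 120
  y=8 (T, w=50) cum 170
  y=11 (V, w=200) cum 370  ← median
  y=12 (S, w=50) cum 420
  y=14 (Q, w=30) cum 450
⇒ y* = 11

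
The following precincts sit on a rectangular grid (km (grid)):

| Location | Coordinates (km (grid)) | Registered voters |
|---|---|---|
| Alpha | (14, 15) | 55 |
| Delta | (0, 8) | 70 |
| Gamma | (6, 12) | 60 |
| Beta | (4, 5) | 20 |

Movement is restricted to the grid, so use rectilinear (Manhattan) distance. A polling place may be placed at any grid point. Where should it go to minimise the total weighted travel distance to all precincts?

Manhattan distance separates: Σwᵢ(|x−xᵢ|+|y−yᵢ|) = Σwᵢ|x−xᵢ| + Σwᵢ|y−yᵢ|, so x and y are optimised independently as 1-D weighted medians.
Total weight W = 205; half = 102.5.
x-coordinate, sorted with cumulative weight:
  x=0 (Delta, w=70) cum 70
  x=4 (Beta, w=20) cum 90
  x=6 (Gamma, w=60) cum 150  ← median
  x=14 (Alpha, w=55) cum 205
⇒ x* = 6
y-coordinate, sorted with cumulative weight:
  y=5 (Beta, w=20) cum 20
  y=8 (Delta, w=70) cum 90
  y=12 (Gamma, w=60) cum 150  ← median
  y=15 (Alpha, w=55) cum 205
⇒ y* = 12

(6, 12)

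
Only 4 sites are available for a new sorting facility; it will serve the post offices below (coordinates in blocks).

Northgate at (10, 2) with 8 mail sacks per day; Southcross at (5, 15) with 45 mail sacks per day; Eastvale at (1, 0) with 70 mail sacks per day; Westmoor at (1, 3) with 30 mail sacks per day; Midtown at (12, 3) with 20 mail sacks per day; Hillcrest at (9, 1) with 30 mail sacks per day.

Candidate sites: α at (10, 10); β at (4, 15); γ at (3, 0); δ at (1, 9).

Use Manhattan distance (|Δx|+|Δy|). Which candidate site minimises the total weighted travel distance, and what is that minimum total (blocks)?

Total weighted distance at each candidate:
  α (10, 10): total = 2804
  β (4, 15): total = 2877
  γ (3, 0): total = 1577
  δ (1, 9): total = 2208
Minimum is at γ with total 1577 blocks.

γ, total 1577 blocks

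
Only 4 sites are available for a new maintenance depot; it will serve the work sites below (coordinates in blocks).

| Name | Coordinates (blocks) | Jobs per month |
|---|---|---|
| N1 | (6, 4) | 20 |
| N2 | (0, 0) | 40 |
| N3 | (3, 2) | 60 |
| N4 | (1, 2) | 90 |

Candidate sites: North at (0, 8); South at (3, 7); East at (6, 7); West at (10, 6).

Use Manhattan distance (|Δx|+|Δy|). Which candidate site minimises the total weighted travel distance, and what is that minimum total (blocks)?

South, total 1450 blocks

Total weighted distance at each candidate:
  North (0, 8): total = 1690
  South (3, 7): total = 1450
  East (6, 7): total = 1960
  West (10, 6): total = 2590
Minimum is at South with total 1450 blocks.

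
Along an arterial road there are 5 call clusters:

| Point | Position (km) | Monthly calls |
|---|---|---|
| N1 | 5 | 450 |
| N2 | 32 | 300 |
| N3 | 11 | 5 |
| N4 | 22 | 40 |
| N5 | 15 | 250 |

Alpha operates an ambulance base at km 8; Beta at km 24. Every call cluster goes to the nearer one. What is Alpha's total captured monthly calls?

705

The indifferent point is the midpoint (8+24)/2 = 16; call clusters left of it (closer to Alpha at 8) go to Alpha, those right go to Beta.
  N1 at 5 (w=450) → Alpha
  N3 at 11 (w=5) → Alpha
  N5 at 15 (w=250) → Alpha
  N4 at 22 (w=40) → Beta
  N2 at 32 (w=300) → Beta
Alpha captures 705; Beta captures 340.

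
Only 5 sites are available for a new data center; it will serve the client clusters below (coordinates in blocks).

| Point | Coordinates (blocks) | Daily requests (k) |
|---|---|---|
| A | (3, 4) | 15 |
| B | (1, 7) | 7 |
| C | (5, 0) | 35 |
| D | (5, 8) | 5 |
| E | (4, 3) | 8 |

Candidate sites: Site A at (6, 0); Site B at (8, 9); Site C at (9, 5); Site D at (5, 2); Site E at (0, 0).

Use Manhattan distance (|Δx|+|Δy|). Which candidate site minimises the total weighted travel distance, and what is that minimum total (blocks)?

Site D, total 239 blocks

Total weighted distance at each candidate:
  Site A (6, 0): total = 309
  Site B (8, 9): total = 733
  Site C (9, 5): total = 581
  Site D (5, 2): total = 239
  Site E (0, 0): total = 457
Minimum is at Site D with total 239 blocks.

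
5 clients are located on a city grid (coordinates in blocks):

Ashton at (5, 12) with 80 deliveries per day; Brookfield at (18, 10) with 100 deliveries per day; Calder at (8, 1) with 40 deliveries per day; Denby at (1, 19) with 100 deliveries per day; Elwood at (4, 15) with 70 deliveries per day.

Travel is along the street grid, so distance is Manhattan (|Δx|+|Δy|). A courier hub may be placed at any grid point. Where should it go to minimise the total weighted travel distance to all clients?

Manhattan distance separates: Σwᵢ(|x−xᵢ|+|y−yᵢ|) = Σwᵢ|x−xᵢ| + Σwᵢ|y−yᵢ|, so x and y are optimised independently as 1-D weighted medians.
Total weight W = 390; half = 195.
x-coordinate, sorted with cumulative weight:
  x=1 (Denby, w=100) cum 100
  x=4 (Elwood, w=70) cum 170
  x=5 (Ashton, w=80) cum 250  ← median
  x=8 (Calder, w=40) cum 290
  x=18 (Brookfield, w=100) cum 390
⇒ x* = 5
y-coordinate, sorted with cumulative weight:
  y=1 (Calder, w=40) cum 40
  y=10 (Brookfield, w=100) cum 140
  y=12 (Ashton, w=80) cum 220  ← median
  y=15 (Elwood, w=70) cum 290
  y=19 (Denby, w=100) cum 390
⇒ y* = 12

(5, 12)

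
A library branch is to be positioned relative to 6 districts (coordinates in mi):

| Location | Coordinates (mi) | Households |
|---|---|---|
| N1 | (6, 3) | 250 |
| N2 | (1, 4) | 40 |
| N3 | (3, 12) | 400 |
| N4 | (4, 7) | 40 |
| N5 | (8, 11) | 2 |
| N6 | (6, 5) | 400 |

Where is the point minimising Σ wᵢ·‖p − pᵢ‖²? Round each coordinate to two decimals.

(4.70, 7.08)

The minimiser of Σwᵢ‖p−pᵢ‖² is the weighted centroid p* = (Σwᵢpᵢ)/(Σwᵢ).
Σwᵢ = 1132.
Σwᵢxᵢ = 250·6 + 40·1 + 400·3 + 40·4 + 2·8 + 400·6 = 5316.
Σwᵢyᵢ = 250·3 + 40·4 + 400·12 + 40·7 + 2·11 + 400·5 = 8012.
x* = 5316/1132 = 4.70, y* = 8012/1132 = 7.08.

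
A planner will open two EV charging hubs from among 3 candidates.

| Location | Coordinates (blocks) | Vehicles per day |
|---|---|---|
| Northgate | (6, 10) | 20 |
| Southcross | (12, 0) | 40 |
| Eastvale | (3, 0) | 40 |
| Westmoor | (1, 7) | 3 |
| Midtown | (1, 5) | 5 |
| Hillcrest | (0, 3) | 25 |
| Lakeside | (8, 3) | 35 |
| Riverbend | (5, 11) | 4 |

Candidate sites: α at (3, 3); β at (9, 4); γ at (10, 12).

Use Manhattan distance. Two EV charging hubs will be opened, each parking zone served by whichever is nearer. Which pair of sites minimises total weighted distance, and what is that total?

Evaluate every pair (each demand assigned to the nearer of the two):
  {α, β}: total = 803
  {α, γ}: total = 1032
  {β, γ}: total = 1222
Best pair: {α, β} with total 803.

{α, β}, total 803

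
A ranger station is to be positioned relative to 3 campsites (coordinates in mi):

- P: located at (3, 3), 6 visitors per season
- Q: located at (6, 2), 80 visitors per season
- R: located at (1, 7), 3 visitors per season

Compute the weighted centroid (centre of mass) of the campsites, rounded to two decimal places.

(5.63, 2.24)

The minimiser of Σwᵢ‖p−pᵢ‖² is the weighted centroid p* = (Σwᵢpᵢ)/(Σwᵢ).
Σwᵢ = 89.
Σwᵢxᵢ = 6·3 + 80·6 + 3·1 = 501.
Σwᵢyᵢ = 6·3 + 80·2 + 3·7 = 199.
x* = 501/89 = 5.63, y* = 199/89 = 2.24.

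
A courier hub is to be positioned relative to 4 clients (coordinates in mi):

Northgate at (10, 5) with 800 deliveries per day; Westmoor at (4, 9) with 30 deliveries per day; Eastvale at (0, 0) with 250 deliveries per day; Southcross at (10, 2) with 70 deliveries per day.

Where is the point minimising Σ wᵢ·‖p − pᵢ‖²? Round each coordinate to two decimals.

(7.67, 3.83)

The minimiser of Σwᵢ‖p−pᵢ‖² is the weighted centroid p* = (Σwᵢpᵢ)/(Σwᵢ).
Σwᵢ = 1150.
Σwᵢxᵢ = 800·10 + 30·4 + 250·0 + 70·10 = 8820.
Σwᵢyᵢ = 800·5 + 30·9 + 250·0 + 70·2 = 4410.
x* = 8820/1150 = 7.67, y* = 4410/1150 = 3.83.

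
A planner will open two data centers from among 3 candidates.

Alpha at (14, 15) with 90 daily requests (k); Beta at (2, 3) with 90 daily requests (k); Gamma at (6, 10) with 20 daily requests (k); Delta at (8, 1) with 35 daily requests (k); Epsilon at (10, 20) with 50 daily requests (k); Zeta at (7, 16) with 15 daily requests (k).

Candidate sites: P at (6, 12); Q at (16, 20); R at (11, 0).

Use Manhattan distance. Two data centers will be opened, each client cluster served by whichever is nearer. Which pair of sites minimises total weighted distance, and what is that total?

Evaluate every pair (each demand assigned to the nearer of the two):
  {Q, R}: total = 2645
  {P, Q}: total = 2670
  {P, R}: total = 2925
Best pair: {Q, R} with total 2645.

{Q, R}, total 2645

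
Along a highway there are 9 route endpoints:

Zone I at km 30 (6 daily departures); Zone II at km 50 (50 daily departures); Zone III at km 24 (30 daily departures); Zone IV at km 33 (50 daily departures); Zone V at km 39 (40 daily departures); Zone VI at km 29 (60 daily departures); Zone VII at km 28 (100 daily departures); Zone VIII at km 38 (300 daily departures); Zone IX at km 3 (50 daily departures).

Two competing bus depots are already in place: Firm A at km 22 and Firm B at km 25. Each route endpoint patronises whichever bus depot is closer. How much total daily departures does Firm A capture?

The indifferent point is the midpoint (22+25)/2 = 23.5; route endpoints left of it (closer to Firm A at 22) go to Firm A, those right go to Firm B.
  Zone IX at 3 (w=50) → Firm A
  Zone III at 24 (w=30) → Firm B
  Zone VII at 28 (w=100) → Firm B
  Zone VI at 29 (w=60) → Firm B
  Zone I at 30 (w=6) → Firm B
  Zone IV at 33 (w=50) → Firm B
  Zone VIII at 38 (w=300) → Firm B
  Zone V at 39 (w=40) → Firm B
  Zone II at 50 (w=50) → Firm B
Firm A captures 50; Firm B captures 636.

50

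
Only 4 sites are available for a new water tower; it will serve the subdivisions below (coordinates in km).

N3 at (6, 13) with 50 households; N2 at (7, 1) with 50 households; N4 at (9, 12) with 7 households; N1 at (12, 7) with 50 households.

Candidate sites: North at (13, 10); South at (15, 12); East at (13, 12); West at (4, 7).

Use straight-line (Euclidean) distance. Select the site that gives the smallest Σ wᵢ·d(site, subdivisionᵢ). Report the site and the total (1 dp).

Total weighted distance at each candidate:
  North (13, 10): total = 1111.0
  South (15, 12): total = 1466.4
  East (13, 12): total = 1263.0
  West (4, 7): total = 1101.1
Minimum is at West with total 1101.1 km.

West, total 1101.1 km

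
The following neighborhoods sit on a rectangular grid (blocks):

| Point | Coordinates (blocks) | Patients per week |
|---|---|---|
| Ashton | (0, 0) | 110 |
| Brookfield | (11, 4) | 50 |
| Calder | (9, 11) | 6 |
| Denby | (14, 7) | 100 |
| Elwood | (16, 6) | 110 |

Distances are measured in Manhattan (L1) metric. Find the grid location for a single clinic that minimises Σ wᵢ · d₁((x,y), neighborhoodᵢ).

Manhattan distance separates: Σwᵢ(|x−xᵢ|+|y−yᵢ|) = Σwᵢ|x−xᵢ| + Σwᵢ|y−yᵢ|, so x and y are optimised independently as 1-D weighted medians.
Total weight W = 376; half = 188.
x-coordinate, sorted with cumulative weight:
  x=0 (Ashton, w=110) cum 110
  x=9 (Calder, w=6) cum 116
  x=11 (Brookfield, w=50) cum 166
  x=14 (Denby, w=100) cum 266  ← median
  x=16 (Elwood, w=110) cum 376
⇒ x* = 14
y-coordinate, sorted with cumulative weight:
  y=0 (Ashton, w=110) cum 110
  y=4 (Brookfield, w=50) cum 160
  y=6 (Elwood, w=110) cum 270  ← median
  y=7 (Denby, w=100) cum 370
  y=11 (Calder, w=6) cum 376
⇒ y* = 6

(14, 6)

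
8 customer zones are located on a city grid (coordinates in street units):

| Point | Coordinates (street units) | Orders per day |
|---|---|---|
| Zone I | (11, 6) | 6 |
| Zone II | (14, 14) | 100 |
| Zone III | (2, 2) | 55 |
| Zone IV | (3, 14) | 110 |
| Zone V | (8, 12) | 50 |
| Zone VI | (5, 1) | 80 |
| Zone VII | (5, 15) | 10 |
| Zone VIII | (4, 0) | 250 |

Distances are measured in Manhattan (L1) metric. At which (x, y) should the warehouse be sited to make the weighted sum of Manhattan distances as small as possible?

(4, 2)

Manhattan distance separates: Σwᵢ(|x−xᵢ|+|y−yᵢ|) = Σwᵢ|x−xᵢ| + Σwᵢ|y−yᵢ|, so x and y are optimised independently as 1-D weighted medians.
Total weight W = 661; half = 330.5.
x-coordinate, sorted with cumulative weight:
  x=2 (Zone III, w=55) cum 55
  x=3 (Zone IV, w=110) cum 165
  x=4 (Zone VIII, w=250) cum 415  ← median
  x=5 (Zone VI, w=80) cum 495
  x=5 (Zone VII, w=10) cum 505
  x=8 (Zone V, w=50) cum 555
  x=11 (Zone I, w=6) cum 561
  x=14 (Zone II, w=100) cum 661
⇒ x* = 4
y-coordinate, sorted with cumulative weight:
  y=0 (Zone VIII, w=250) cum 250
  y=1 (Zone VI, w=80) cum 330
  y=2 (Zone III, w=55) cum 385  ← median
  y=6 (Zone I, w=6) cum 391
  y=12 (Zone V, w=50) cum 441
  y=14 (Zone II, w=100) cum 541
  y=14 (Zone IV, w=110) cum 651
  y=15 (Zone VII, w=10) cum 661
⇒ y* = 2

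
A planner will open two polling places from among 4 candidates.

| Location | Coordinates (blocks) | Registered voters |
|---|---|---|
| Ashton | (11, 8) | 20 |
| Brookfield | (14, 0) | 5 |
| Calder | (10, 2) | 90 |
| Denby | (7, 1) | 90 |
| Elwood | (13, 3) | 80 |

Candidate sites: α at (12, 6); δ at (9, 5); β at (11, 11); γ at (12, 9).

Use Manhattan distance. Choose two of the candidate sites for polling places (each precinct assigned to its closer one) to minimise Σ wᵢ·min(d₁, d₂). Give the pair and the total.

{α, δ}, total 1320

Evaluate every pair (each demand assigned to the nearer of the two):
  {α, δ}: total = 1320
  {δ, γ}: total = 1470
  {δ, β}: total = 1490
  {α, γ}: total = 1840
  {α, β}: total = 1860
  {β, γ}: total = 2635
Best pair: {α, δ} with total 1320.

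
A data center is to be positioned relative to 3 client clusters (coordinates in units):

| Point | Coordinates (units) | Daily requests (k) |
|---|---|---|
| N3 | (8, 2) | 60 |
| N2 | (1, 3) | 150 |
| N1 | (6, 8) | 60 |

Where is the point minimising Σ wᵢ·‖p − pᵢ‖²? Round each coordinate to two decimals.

(3.67, 3.89)

The minimiser of Σwᵢ‖p−pᵢ‖² is the weighted centroid p* = (Σwᵢpᵢ)/(Σwᵢ).
Σwᵢ = 270.
Σwᵢxᵢ = 60·8 + 150·1 + 60·6 = 990.
Σwᵢyᵢ = 60·2 + 150·3 + 60·8 = 1050.
x* = 990/270 = 3.67, y* = 1050/270 = 3.89.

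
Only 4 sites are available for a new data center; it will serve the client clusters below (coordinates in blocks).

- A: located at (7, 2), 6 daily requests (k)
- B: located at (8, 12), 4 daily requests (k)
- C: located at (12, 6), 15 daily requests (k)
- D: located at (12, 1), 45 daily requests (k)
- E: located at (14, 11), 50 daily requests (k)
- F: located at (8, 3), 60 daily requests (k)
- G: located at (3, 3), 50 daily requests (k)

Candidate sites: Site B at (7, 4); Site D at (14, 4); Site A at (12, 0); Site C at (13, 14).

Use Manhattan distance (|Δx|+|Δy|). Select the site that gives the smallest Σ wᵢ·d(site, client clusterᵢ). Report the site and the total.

Site B, total 1583 blocks

Total weighted distance at each candidate:
  Site B (7, 4): total = 1583
  Site D (14, 4): total = 1765
  Site A (12, 0): total = 1911
  Site C (13, 14): total = 3111
Minimum is at Site B with total 1583 blocks.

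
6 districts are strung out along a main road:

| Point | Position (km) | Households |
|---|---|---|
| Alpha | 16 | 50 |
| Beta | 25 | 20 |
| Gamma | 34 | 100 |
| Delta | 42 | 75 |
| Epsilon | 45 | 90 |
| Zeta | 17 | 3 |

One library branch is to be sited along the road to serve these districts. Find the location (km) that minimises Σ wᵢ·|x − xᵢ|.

x = 34

For a sum of weighted absolute distances on a line, the optimum is the weighted median (not the mean). Total weight W = 338; half-weight = 169.
Sort by position and accumulate weight:
  km 16 (Alpha, w=50) → cum 50
  km 17 (Zeta, w=3) → cum 53
  km 25 (Beta, w=20) → cum 73
  km 34 (Gamma, w=100) → cum 173  ≥ 169 → median here
  km 42 (Delta, w=75) → cum 248
  km 45 (Epsilon, w=90) → cum 338
Optimal location: km 34.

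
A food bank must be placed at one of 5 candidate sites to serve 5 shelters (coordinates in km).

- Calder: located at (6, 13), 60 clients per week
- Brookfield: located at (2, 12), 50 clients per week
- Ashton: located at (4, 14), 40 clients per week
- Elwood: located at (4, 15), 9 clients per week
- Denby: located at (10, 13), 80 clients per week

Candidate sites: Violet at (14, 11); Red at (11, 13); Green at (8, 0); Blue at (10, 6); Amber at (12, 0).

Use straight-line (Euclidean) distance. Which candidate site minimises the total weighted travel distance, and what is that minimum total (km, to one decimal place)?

Total weighted distance at each candidate:
  Violet (14, 11): total = 1969.2
  Red (11, 13): total = 1181.1
  Green (8, 0): total = 3234.4
  Blue (10, 6): total = 2041.1
  Amber (12, 0): total = 3490.3
Minimum is at Red with total 1181.1 km.

Red, total 1181.1 km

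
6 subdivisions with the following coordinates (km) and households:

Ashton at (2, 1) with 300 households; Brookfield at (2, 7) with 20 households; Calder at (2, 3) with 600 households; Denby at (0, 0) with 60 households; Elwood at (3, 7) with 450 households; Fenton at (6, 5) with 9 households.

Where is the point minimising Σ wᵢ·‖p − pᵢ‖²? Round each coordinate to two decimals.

The minimiser of Σwᵢ‖p−pᵢ‖² is the weighted centroid p* = (Σwᵢpᵢ)/(Σwᵢ).
Σwᵢ = 1439.
Σwᵢxᵢ = 300·2 + 20·2 + 600·2 + 60·0 + 450·3 + 9·6 = 3244.
Σwᵢyᵢ = 300·1 + 20·7 + 600·3 + 60·0 + 450·7 + 9·5 = 5435.
x* = 3244/1439 = 2.25, y* = 5435/1439 = 3.78.

(2.25, 3.78)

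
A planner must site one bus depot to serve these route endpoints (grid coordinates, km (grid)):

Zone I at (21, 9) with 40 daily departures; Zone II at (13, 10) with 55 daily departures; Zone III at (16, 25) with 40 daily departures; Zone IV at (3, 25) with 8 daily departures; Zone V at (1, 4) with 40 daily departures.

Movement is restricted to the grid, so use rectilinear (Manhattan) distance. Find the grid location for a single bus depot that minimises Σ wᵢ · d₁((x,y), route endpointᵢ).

(13, 10)

Manhattan distance separates: Σwᵢ(|x−xᵢ|+|y−yᵢ|) = Σwᵢ|x−xᵢ| + Σwᵢ|y−yᵢ|, so x and y are optimised independently as 1-D weighted medians.
Total weight W = 183; half = 91.5.
x-coordinate, sorted with cumulative weight:
  x=1 (Zone V, w=40) cum 40
  x=3 (Zone IV, w=8) cum 48
  x=13 (Zone II, w=55) cum 103  ← median
  x=16 (Zone III, w=40) cum 143
  x=21 (Zone I, w=40) cum 183
⇒ x* = 13
y-coordinate, sorted with cumulative weight:
  y=4 (Zone V, w=40) cum 40
  y=9 (Zone I, w=40) cum 80
  y=10 (Zone II, w=55) cum 135  ← median
  y=25 (Zone III, w=40) cum 175
  y=25 (Zone IV, w=8) cum 183
⇒ y* = 10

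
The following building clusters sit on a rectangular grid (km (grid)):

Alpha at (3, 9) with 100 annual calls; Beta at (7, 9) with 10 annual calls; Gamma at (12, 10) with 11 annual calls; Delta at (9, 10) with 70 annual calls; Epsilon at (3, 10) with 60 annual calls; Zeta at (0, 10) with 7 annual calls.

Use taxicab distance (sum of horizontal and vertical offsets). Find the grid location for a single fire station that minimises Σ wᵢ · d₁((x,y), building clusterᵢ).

Manhattan distance separates: Σwᵢ(|x−xᵢ|+|y−yᵢ|) = Σwᵢ|x−xᵢ| + Σwᵢ|y−yᵢ|, so x and y are optimised independently as 1-D weighted medians.
Total weight W = 258; half = 129.
x-coordinate, sorted with cumulative weight:
  x=0 (Zeta, w=7) cum 7
  x=3 (Alpha, w=100) cum 107
  x=3 (Epsilon, w=60) cum 167  ← median
  x=7 (Beta, w=10) cum 177
  x=9 (Delta, w=70) cum 247
  x=12 (Gamma, w=11) cum 258
⇒ x* = 3
y-coordinate, sorted with cumulative weight:
  y=9 (Alpha, w=100) cum 100
  y=9 (Beta, w=10) cum 110
  y=10 (Gamma, w=11) cum 121
  y=10 (Delta, w=70) cum 191  ← median
  y=10 (Epsilon, w=60) cum 251
  y=10 (Zeta, w=7) cum 258
⇒ y* = 10

(3, 10)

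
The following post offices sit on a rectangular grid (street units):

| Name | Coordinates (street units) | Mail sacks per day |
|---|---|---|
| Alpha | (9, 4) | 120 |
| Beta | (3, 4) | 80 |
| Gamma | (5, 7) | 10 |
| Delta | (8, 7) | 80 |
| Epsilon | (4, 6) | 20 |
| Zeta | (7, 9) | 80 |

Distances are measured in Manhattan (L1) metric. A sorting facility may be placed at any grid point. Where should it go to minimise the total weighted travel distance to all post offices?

Manhattan distance separates: Σwᵢ(|x−xᵢ|+|y−yᵢ|) = Σwᵢ|x−xᵢ| + Σwᵢ|y−yᵢ|, so x and y are optimised independently as 1-D weighted medians.
Total weight W = 390; half = 195.
x-coordinate, sorted with cumulative weight:
  x=3 (Beta, w=80) cum 80
  x=4 (Epsilon, w=20) cum 100
  x=5 (Gamma, w=10) cum 110
  x=7 (Zeta, w=80) cum 190
  x=8 (Delta, w=80) cum 270  ← median
  x=9 (Alpha, w=120) cum 390
⇒ x* = 8
y-coordinate, sorted with cumulative weight:
  y=4 (Alpha, w=120) cum 120
  y=4 (Beta, w=80) cum 200  ← median
  y=6 (Epsilon, w=20) cum 220
  y=7 (Gamma, w=10) cum 230
  y=7 (Delta, w=80) cum 310
  y=9 (Zeta, w=80) cum 390
⇒ y* = 4

(8, 4)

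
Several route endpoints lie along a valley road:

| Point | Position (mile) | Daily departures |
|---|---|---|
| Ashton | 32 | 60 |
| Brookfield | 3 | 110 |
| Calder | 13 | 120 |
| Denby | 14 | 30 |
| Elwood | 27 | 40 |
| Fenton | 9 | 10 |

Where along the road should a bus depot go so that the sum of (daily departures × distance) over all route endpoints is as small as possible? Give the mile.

For a sum of weighted absolute distances on a line, the optimum is the weighted median (not the mean). Total weight W = 370; half-weight = 185.
Sort by position and accumulate weight:
  mile 3 (Brookfield, w=110) → cum 110
  mile 9 (Fenton, w=10) → cum 120
  mile 13 (Calder, w=120) → cum 240  ≥ 185 → median here
  mile 14 (Denby, w=30) → cum 270
  mile 27 (Elwood, w=40) → cum 310
  mile 32 (Ashton, w=60) → cum 370
Optimal location: mile 13.

x = 13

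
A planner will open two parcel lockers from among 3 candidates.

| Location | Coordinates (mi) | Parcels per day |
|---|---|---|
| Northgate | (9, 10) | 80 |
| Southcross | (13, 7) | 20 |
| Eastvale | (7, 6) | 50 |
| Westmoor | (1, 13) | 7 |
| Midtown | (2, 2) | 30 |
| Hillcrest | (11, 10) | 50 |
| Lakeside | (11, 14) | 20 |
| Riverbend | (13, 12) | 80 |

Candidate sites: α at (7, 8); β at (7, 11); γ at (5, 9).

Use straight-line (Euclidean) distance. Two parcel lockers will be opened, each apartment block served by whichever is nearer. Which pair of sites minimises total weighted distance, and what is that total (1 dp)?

{α, β}, total 1471.9

Evaluate every pair (each demand assigned to the nearer of the two):
  {α, β}: total = 1471.9
  {β, γ}: total = 1564.2
  {α, γ}: total = 1660.7
Best pair: {α, β} with total 1471.9.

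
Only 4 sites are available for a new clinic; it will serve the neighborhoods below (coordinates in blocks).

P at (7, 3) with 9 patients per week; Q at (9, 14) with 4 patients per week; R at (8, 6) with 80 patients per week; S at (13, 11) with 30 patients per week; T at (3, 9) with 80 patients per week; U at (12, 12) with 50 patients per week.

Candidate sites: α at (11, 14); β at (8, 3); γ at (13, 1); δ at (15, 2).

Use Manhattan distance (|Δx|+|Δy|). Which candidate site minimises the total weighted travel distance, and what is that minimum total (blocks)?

β, total 2217 blocks

Total weighted distance at each candidate:
  α (11, 14): total = 2363
  β (8, 3): total = 2217
  γ (13, 1): total = 3280
  δ (15, 2): total = 3533
Minimum is at β with total 2217 blocks.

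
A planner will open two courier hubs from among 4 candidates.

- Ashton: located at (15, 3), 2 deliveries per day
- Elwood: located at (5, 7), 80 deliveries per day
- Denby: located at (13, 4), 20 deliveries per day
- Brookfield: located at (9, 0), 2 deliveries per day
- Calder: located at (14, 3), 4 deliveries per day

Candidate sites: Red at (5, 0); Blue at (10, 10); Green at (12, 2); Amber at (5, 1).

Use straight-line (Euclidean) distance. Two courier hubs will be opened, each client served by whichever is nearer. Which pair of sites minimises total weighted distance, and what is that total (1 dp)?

{Blue, Green}, total 533.7

Evaluate every pair (each demand assigned to the nearer of the two):
  {Blue, Green}: total = 533.7
  {Green, Amber}: total = 547.2
  {Red, Green}: total = 627.2
  {Red, Blue}: total = 658.1
  {Blue, Amber}: total = 658.3
  {Red, Amber}: total = 716.2
Best pair: {Blue, Green} with total 533.7.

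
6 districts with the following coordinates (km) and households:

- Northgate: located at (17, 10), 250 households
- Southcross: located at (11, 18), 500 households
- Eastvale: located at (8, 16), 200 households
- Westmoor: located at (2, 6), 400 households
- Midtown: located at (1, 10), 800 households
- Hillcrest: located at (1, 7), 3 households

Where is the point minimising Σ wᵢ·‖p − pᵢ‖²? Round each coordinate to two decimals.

The minimiser of Σwᵢ‖p−pᵢ‖² is the weighted centroid p* = (Σwᵢpᵢ)/(Σwᵢ).
Σwᵢ = 2153.
Σwᵢxᵢ = 250·17 + 500·11 + 200·8 + 400·2 + 800·1 + 3·1 = 12953.
Σwᵢyᵢ = 250·10 + 500·18 + 200·16 + 400·6 + 800·10 + 3·7 = 25121.
x* = 12953/2153 = 6.02, y* = 25121/2153 = 11.67.

(6.02, 11.67)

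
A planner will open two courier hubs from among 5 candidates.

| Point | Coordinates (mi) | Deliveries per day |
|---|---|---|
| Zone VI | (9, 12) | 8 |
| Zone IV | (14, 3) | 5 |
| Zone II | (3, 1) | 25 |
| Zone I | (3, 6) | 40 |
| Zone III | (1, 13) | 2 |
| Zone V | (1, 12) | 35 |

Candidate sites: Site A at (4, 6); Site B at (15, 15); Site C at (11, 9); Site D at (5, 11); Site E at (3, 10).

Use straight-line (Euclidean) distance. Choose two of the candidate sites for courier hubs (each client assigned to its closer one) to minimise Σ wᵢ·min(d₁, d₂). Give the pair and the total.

Evaluate every pair (each demand assigned to the nearer of the two):
  {Site A, Site E}: total = 376.5
  {Site A, Site D}: total = 405.9
  {Site A, Site C}: total = 479.9
  {Site A, Site B}: total = 523.4
  {Site C, Site E}: total = 553.6
  {Site D, Site E}: total = 584.4
  {Site B, Site E}: total = 602.0
  {Site C, Site D}: total = 686.0
  {Site B, Site D}: total = 716.8
  {Site B, Site C}: total = 1073.9
Best pair: {Site A, Site E} with total 376.5.

{Site A, Site E}, total 376.5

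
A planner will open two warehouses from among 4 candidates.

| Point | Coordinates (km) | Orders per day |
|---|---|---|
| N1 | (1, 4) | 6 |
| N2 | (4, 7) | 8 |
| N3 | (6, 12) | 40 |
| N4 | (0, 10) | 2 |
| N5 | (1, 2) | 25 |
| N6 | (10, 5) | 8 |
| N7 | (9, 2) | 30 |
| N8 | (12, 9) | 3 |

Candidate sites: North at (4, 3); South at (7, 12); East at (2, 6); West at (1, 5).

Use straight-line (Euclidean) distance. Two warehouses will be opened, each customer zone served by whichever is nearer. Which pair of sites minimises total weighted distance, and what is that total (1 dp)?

Evaluate every pair (each demand assigned to the nearer of the two):
  {North, South}: total = 405.7
  {South, West}: total = 494.8
  {South, East}: total = 503.6
  {North, East}: total = 641.3
  {North, West}: total = 697.7
  {East, West}: total = 734.0
Best pair: {North, South} with total 405.7.

{North, South}, total 405.7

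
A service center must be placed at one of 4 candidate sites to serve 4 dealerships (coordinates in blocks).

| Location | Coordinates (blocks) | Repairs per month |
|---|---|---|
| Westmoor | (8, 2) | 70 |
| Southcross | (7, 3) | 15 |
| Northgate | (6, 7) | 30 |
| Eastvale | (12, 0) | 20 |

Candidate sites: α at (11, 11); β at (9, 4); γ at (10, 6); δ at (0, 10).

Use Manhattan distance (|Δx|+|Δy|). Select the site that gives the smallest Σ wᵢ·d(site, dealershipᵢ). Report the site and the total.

Total weighted distance at each candidate:
  α (11, 11): total = 1530
  β (9, 4): total = 575
  γ (10, 6): total = 820
  δ (0, 10): total = 2040
Minimum is at β with total 575 blocks.

β, total 575 blocks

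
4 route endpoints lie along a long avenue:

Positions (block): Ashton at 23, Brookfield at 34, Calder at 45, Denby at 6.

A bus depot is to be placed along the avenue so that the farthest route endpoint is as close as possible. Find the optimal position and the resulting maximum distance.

The 1-center on a line is the midpoint of the two extreme points: leftmost at 6, rightmost at 45.
Optimal location = (6 + 45)/2 = 25.5; maximum distance = (45 − 6)/2 = 19.5.

location 25.5, max distance 19.5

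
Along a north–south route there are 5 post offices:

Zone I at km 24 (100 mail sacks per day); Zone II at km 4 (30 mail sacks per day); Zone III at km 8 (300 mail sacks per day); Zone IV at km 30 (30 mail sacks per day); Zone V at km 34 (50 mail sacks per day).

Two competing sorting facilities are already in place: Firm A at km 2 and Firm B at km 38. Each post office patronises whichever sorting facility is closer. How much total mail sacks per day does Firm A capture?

The indifferent point is the midpoint (2+38)/2 = 20; post offices left of it (closer to Firm A at 2) go to Firm A, those right go to Firm B.
  Zone II at 4 (w=30) → Firm A
  Zone III at 8 (w=300) → Firm A
  Zone I at 24 (w=100) → Firm B
  Zone IV at 30 (w=30) → Firm B
  Zone V at 34 (w=50) → Firm B
Firm A captures 330; Firm B captures 180.

330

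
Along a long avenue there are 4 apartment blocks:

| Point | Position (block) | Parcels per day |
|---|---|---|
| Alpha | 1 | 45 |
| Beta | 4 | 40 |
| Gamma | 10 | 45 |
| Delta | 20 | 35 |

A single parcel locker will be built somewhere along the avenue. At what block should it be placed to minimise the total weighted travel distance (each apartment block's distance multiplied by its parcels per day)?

For a sum of weighted absolute distances on a line, the optimum is the weighted median (not the mean). Total weight W = 165; half-weight = 82.5.
Sort by position and accumulate weight:
  block 1 (Alpha, w=45) → cum 45
  block 4 (Beta, w=40) → cum 85  ≥ 82.5 → median here
  block 10 (Gamma, w=45) → cum 130
  block 20 (Delta, w=35) → cum 165
Optimal location: block 4.

x = 4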